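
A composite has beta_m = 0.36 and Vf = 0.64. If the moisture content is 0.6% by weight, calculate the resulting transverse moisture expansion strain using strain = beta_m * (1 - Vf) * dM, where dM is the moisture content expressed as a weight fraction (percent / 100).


dM = 0.6/100 = 0.006
strain = beta_m * (1-Vf) * dM = 0.36 * 0.36 * 0.006 = 0.0007776

0.0007776


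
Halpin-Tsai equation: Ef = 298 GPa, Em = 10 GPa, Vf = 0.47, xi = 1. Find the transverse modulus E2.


eta = (Ef/Em - 1)/(Ef/Em + xi) = (29.8 - 1)/(29.8 + 1) = 0.9351
E2 = Em*(1+xi*eta*Vf)/(1-eta*Vf) = 25.68 GPa

25.68 GPa


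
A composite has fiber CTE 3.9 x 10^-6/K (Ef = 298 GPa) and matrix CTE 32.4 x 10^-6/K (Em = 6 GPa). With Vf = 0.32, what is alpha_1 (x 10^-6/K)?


E1 = Ef*Vf + Em*(1-Vf) = 99.44
alpha_1 = (alpha_f*Ef*Vf + alpha_m*Em*(1-Vf))/E1 = 5.07 x 10^-6/K

5.07 x 10^-6/K


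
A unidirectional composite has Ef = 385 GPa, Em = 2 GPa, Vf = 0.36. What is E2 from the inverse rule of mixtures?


1/E2 = Vf/Ef + (1-Vf)/Em = 0.36/385 + 0.64/2
E2 = 3.12 GPa

3.12 GPa


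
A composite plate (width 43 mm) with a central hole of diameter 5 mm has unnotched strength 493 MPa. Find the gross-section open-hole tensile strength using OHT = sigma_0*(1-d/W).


OHT = sigma_0*(1-d/W) = 493*(1-5/43) = 435.7 MPa

435.7 MPa


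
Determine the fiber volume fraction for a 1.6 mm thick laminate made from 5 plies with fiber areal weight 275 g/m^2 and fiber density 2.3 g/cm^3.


Vf = n * FAW / (rho_f * h * 1000) = 5 * 275 / (2.3 * 1.6 * 1000) = 0.3736

0.3736


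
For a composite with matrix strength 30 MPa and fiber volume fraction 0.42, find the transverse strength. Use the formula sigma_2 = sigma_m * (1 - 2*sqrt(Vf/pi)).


factor = 1 - 2*sqrt(0.42/pi) = 0.2687
sigma_2 = 30 * 0.2687 = 8.06 MPa

8.06 MPa


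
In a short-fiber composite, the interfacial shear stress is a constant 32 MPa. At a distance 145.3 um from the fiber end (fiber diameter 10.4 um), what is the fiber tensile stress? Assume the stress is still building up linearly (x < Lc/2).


Force balance: sigma_f * (pi*d^2/4) = tau * (pi*d) * x  ->  sigma_f = 4 * tau * x / d
sigma_f = 4 * 32 * 145.3 / 10.4 = 1788.3 MPa

1788.3 MPa


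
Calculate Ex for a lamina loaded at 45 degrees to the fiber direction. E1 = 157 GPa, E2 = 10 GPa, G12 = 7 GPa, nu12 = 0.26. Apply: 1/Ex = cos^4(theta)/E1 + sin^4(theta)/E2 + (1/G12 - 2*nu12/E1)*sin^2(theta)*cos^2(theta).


cos^4(45) = 0.25, sin^4(45) = 0.25, sin^2(45)*cos^2(45) = 0.25
1/G12 - 2*nu12/E1 = 1/7 - 2*0.26/157 = 0.139545 GPa^-1
1/Ex = 0.25/157 + 0.25/10 + 0.139545*0.25 = 0.0614786 GPa^-1
Ex = 16.27 GPa

16.27 GPa


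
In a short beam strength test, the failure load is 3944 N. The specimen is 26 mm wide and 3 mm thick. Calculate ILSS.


ILSS = 3F/(4bh) = 3*3944/(4*26*3) = 37.92 MPa

37.92 MPa


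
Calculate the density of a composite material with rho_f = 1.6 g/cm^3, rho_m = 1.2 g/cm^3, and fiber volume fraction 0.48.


rho_c = rho_f*Vf + rho_m*(1-Vf) = 1.6*0.48 + 1.2*0.52 = 1.392 g/cm^3

1.392 g/cm^3


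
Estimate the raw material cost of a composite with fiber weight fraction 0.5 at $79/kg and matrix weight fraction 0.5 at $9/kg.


Cost = cost_f*Wf + cost_m*Wm = 79*0.5 + 9*0.5 = $44.0/kg

$44.0/kg


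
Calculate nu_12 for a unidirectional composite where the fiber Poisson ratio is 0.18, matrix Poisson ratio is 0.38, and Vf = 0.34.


nu_12 = nu_f*Vf + nu_m*(1-Vf) = 0.18*0.34 + 0.38*0.66 = 0.312

0.312


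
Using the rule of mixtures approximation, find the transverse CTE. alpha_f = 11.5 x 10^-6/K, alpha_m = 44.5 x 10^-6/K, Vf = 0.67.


alpha_2 = alpha_f*Vf + alpha_m*(1-Vf) = 11.5*0.67 + 44.5*0.33 = 22.4 x 10^-6/K

22.4 x 10^-6/K


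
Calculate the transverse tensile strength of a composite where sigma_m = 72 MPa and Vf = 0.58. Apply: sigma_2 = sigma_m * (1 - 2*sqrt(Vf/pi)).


factor = 1 - 2*sqrt(0.58/pi) = 0.1407
sigma_2 = 72 * 0.1407 = 10.13 MPa

10.13 MPa


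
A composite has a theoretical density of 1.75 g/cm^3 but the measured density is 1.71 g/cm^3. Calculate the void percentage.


Void% = (rho_theo - rho_actual)/rho_theo * 100 = (1.75 - 1.71)/1.75 * 100 = 2.29%

2.29%


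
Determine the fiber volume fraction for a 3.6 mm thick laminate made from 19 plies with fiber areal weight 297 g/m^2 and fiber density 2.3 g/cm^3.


Vf = n * FAW / (rho_f * h * 1000) = 19 * 297 / (2.3 * 3.6 * 1000) = 0.6815

0.6815


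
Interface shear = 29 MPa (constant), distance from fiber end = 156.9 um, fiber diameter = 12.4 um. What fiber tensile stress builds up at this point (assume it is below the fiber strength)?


Force balance: sigma_f * (pi*d^2/4) = tau * (pi*d) * x  ->  sigma_f = 4 * tau * x / d
sigma_f = 4 * 29 * 156.9 / 12.4 = 1467.8 MPa

1467.8 MPa


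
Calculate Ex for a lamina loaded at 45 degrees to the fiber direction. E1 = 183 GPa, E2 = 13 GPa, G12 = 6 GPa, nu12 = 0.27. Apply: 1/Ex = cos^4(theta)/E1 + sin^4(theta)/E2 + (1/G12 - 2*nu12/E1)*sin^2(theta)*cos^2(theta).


cos^4(45) = 0.25, sin^4(45) = 0.25, sin^2(45)*cos^2(45) = 0.25
1/G12 - 2*nu12/E1 = 1/6 - 2*0.27/183 = 0.163716 GPa^-1
1/Ex = 0.25/183 + 0.25/13 + 0.163716*0.25 = 0.0615259 GPa^-1
Ex = 16.25 GPa

16.25 GPa


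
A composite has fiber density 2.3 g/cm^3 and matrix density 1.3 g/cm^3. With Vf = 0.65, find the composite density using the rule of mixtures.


rho_c = rho_f*Vf + rho_m*(1-Vf) = 2.3*0.65 + 1.3*0.35 = 1.95 g/cm^3

1.95 g/cm^3


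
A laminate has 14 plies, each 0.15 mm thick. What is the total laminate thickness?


h = n * t_ply = 14 * 0.15 = 2.1 mm

2.1 mm


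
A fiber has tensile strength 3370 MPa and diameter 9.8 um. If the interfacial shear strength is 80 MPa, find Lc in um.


Lc = sigma_f * d / (2 * tau_i) = 3370 * 9.8 / (2 * 80) = 206.4 um

206.4 um


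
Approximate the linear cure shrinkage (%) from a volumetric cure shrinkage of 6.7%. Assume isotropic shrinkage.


Linear shrinkage ≈ vol_shrink/3 = 6.7/3 = 2.233%

2.233%


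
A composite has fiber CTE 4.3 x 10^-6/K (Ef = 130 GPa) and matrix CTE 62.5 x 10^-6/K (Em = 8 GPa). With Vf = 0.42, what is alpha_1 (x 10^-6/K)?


E1 = Ef*Vf + Em*(1-Vf) = 59.24
alpha_1 = (alpha_f*Ef*Vf + alpha_m*Em*(1-Vf))/E1 = 8.86 x 10^-6/K

8.86 x 10^-6/K


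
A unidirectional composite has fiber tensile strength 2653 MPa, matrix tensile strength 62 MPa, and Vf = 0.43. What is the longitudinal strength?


sigma_1 = sigma_f*Vf + sigma_m*(1-Vf) = 2653*0.43 + 62*0.57 = 1176.1 MPa

1176.1 MPa


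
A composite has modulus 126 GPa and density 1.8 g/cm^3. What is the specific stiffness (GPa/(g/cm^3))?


Specific stiffness = E/rho = 126/1.8 = 70.0 GPa/(g/cm^3)

70.0 GPa/(g/cm^3)


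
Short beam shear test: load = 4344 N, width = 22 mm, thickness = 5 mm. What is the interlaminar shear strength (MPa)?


ILSS = 3F/(4bh) = 3*4344/(4*22*5) = 29.62 MPa

29.62 MPa


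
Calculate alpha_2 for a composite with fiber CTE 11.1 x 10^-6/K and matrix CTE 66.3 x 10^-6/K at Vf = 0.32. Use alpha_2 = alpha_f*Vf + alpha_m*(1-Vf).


alpha_2 = alpha_f*Vf + alpha_m*(1-Vf) = 11.1*0.32 + 66.3*0.68 = 48.6 x 10^-6/K

48.6 x 10^-6/K


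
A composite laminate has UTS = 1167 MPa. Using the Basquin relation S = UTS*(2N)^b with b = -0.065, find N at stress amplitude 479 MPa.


N = 0.5 * (S/UTS)^(1/b) = 0.5 * (479/1167)^(1/-0.065) = 445394.1478 cycles

445394.1478 cycles


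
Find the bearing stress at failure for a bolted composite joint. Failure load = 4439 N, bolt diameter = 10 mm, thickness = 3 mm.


sigma_br = F/(d*h) = 4439/(10*3) = 148.0 MPa

148.0 MPa


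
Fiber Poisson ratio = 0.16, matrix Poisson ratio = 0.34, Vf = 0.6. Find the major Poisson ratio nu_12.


nu_12 = nu_f*Vf + nu_m*(1-Vf) = 0.16*0.6 + 0.34*0.4 = 0.232

0.232


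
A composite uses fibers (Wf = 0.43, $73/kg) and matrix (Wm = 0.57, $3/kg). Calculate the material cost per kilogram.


Cost = cost_f*Wf + cost_m*Wm = 73*0.43 + 3*0.57 = $33.1/kg

$33.1/kg


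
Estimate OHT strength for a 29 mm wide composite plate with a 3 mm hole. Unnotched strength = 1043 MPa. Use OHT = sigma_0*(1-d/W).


OHT = sigma_0*(1-d/W) = 1043*(1-3/29) = 935.1 MPa

935.1 MPa


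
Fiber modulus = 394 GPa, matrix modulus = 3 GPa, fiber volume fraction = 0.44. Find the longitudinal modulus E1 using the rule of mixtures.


E1 = Ef*Vf + Em*(1-Vf) = 394*0.44 + 3*0.56 = 175.04 GPa

175.04 GPa


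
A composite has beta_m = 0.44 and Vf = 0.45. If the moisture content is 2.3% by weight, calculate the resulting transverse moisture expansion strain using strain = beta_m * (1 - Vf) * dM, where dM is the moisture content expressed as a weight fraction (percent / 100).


dM = 2.3/100 = 0.023
strain = beta_m * (1-Vf) * dM = 0.44 * 0.55 * 0.023 = 0.005566

0.005566


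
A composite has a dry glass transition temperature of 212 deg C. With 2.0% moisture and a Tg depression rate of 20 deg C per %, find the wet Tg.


Tg_wet = Tg_dry - k*moisture = 212 - 20*2.0 = 172.0 deg C

172.0 deg C


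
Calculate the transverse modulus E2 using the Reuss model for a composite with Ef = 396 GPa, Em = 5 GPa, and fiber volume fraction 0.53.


1/E2 = Vf/Ef + (1-Vf)/Em = 0.53/396 + 0.47/5
E2 = 10.49 GPa

10.49 GPa


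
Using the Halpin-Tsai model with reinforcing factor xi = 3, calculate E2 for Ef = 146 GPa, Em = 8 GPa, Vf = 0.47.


eta = (Ef/Em - 1)/(Ef/Em + xi) = (18.25 - 1)/(18.25 + 3) = 0.8118
E2 = Em*(1+xi*eta*Vf)/(1-eta*Vf) = 27.74 GPa

27.74 GPa


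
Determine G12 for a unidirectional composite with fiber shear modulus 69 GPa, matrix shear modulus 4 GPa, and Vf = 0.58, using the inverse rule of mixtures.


1/G12 = Vf/Gf + (1-Vf)/Gm = 0.58/69 + 0.42/4
G12 = 8.82 GPa

8.82 GPa


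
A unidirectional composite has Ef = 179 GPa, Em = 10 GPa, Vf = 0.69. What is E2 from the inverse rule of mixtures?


1/E2 = Vf/Ef + (1-Vf)/Em = 0.69/179 + 0.31/10
E2 = 28.69 GPa

28.69 GPa


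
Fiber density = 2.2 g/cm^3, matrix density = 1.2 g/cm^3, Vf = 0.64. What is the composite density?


rho_c = rho_f*Vf + rho_m*(1-Vf) = 2.2*0.64 + 1.2*0.36 = 1.84 g/cm^3

1.84 g/cm^3


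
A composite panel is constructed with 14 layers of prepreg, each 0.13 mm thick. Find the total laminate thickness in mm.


h = n * t_ply = 14 * 0.13 = 1.82 mm

1.82 mm


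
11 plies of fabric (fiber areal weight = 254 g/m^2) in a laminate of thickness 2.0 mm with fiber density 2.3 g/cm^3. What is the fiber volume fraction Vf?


Vf = n * FAW / (rho_f * h * 1000) = 11 * 254 / (2.3 * 2.0 * 1000) = 0.6074

0.6074


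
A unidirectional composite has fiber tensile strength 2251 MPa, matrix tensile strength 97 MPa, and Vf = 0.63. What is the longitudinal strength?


sigma_1 = sigma_f*Vf + sigma_m*(1-Vf) = 2251*0.63 + 97*0.37 = 1454.0 MPa

1454.0 MPa


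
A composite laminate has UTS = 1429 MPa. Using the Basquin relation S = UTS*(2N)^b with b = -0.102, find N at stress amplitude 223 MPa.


N = 0.5 * (S/UTS)^(1/b) = 0.5 * (223/1429)^(1/-0.102) = 4.0557e+07 cycles

4.0557e+07 cycles


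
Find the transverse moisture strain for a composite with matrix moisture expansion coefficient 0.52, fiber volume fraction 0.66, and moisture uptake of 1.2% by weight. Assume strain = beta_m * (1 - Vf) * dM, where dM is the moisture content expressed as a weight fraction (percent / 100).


dM = 1.2/100 = 0.012
strain = beta_m * (1-Vf) * dM = 0.52 * 0.34 * 0.012 = 0.0021216

0.0021216


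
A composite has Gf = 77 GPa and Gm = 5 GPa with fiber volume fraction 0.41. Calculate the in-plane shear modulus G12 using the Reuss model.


1/G12 = Vf/Gf + (1-Vf)/Gm = 0.41/77 + 0.59/5
G12 = 8.11 GPa

8.11 GPa


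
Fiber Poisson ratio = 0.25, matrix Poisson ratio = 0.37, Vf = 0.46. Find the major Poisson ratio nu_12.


nu_12 = nu_f*Vf + nu_m*(1-Vf) = 0.25*0.46 + 0.37*0.54 = 0.3148

0.3148


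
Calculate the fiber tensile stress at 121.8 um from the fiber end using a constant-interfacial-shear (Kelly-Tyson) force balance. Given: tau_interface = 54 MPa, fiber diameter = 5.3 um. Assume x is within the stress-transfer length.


Force balance: sigma_f * (pi*d^2/4) = tau * (pi*d) * x  ->  sigma_f = 4 * tau * x / d
sigma_f = 4 * 54 * 121.8 / 5.3 = 4963.9 MPa

4963.9 MPa


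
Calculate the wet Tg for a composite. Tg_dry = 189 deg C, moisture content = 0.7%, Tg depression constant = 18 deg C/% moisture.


Tg_wet = Tg_dry - k*moisture = 189 - 18*0.7 = 176.4 deg C

176.4 deg C


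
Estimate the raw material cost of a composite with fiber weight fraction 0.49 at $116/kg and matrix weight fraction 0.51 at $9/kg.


Cost = cost_f*Wf + cost_m*Wm = 116*0.49 + 9*0.51 = $61.43/kg

$61.43/kg


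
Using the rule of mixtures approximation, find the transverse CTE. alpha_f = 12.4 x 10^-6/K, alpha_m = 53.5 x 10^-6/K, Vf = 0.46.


alpha_2 = alpha_f*Vf + alpha_m*(1-Vf) = 12.4*0.46 + 53.5*0.54 = 34.6 x 10^-6/K

34.6 x 10^-6/K


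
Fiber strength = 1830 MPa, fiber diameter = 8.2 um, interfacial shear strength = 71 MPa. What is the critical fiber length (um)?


Lc = sigma_f * d / (2 * tau_i) = 1830 * 8.2 / (2 * 71) = 105.7 um

105.7 um


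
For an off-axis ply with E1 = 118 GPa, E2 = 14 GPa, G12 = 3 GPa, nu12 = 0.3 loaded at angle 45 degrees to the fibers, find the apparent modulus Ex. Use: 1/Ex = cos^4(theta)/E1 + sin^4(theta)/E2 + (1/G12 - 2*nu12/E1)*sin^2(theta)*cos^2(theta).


cos^4(45) = 0.25, sin^4(45) = 0.25, sin^2(45)*cos^2(45) = 0.25
1/G12 - 2*nu12/E1 = 1/3 - 2*0.3/118 = 0.328249 GPa^-1
1/Ex = 0.25/118 + 0.25/14 + 0.328249*0.25 = 0.1020379 GPa^-1
Ex = 9.8 GPa

9.8 GPa


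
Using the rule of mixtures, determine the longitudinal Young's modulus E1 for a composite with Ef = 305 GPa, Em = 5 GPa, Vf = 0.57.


E1 = Ef*Vf + Em*(1-Vf) = 305*0.57 + 5*0.43 = 176.0 GPa

176.0 GPa


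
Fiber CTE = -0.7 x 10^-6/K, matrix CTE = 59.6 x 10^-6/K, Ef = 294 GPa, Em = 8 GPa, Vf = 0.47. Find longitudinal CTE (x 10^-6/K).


E1 = Ef*Vf + Em*(1-Vf) = 142.42
alpha_1 = (alpha_f*Ef*Vf + alpha_m*Em*(1-Vf))/E1 = 1.1 x 10^-6/K

1.1 x 10^-6/K


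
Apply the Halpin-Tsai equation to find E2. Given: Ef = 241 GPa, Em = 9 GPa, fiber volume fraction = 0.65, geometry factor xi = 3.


eta = (Ef/Em - 1)/(Ef/Em + xi) = (26.7778 - 1)/(26.7778 + 3) = 0.8657
E2 = Em*(1+xi*eta*Vf)/(1-eta*Vf) = 55.32 GPa

55.32 GPa


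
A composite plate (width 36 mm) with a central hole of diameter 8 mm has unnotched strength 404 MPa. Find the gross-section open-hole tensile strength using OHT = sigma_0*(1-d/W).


OHT = sigma_0*(1-d/W) = 404*(1-8/36) = 314.2 MPa

314.2 MPa


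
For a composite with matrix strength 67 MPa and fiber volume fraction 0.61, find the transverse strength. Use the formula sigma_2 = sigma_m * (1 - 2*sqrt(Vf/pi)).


factor = 1 - 2*sqrt(0.61/pi) = 0.1187
sigma_2 = 67 * 0.1187 = 7.95 MPa

7.95 MPa


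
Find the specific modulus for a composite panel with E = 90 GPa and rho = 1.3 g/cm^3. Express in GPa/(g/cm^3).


Specific stiffness = E/rho = 90/1.3 = 69.2 GPa/(g/cm^3)

69.2 GPa/(g/cm^3)


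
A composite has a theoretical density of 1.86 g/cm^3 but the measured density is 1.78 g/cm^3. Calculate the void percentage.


Void% = (rho_theo - rho_actual)/rho_theo * 100 = (1.86 - 1.78)/1.86 * 100 = 4.3%

4.3%


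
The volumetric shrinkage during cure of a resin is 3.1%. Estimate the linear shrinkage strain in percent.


Linear shrinkage ≈ vol_shrink/3 = 3.1/3 = 1.033%

1.033%


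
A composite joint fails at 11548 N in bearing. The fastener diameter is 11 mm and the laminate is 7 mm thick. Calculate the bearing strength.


sigma_br = F/(d*h) = 11548/(11*7) = 150.0 MPa

150.0 MPa


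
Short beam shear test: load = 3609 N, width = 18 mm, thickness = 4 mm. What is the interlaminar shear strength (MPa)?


ILSS = 3F/(4bh) = 3*3609/(4*18*4) = 37.59 MPa

37.59 MPa


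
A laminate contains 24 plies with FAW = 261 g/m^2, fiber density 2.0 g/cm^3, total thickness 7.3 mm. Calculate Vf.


Vf = n * FAW / (rho_f * h * 1000) = 24 * 261 / (2.0 * 7.3 * 1000) = 0.429

0.429


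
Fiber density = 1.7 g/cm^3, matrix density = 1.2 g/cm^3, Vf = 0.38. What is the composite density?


rho_c = rho_f*Vf + rho_m*(1-Vf) = 1.7*0.38 + 1.2*0.62 = 1.39 g/cm^3

1.39 g/cm^3


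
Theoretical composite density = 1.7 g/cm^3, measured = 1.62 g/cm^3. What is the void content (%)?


Void% = (rho_theo - rho_actual)/rho_theo * 100 = (1.7 - 1.62)/1.7 * 100 = 4.71%

4.71%


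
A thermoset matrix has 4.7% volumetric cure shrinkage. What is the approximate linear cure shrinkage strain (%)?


Linear shrinkage ≈ vol_shrink/3 = 4.7/3 = 1.567%

1.567%


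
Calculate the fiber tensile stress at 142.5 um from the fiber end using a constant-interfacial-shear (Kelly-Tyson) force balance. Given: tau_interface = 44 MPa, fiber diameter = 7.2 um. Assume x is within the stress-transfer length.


Force balance: sigma_f * (pi*d^2/4) = tau * (pi*d) * x  ->  sigma_f = 4 * tau * x / d
sigma_f = 4 * 44 * 142.5 / 7.2 = 3483.3 MPa

3483.3 MPa


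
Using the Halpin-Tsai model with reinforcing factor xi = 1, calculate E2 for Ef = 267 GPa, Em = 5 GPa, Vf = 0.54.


eta = (Ef/Em - 1)/(Ef/Em + xi) = (53.4 - 1)/(53.4 + 1) = 0.9632
E2 = Em*(1+xi*eta*Vf)/(1-eta*Vf) = 15.84 GPa

15.84 GPa


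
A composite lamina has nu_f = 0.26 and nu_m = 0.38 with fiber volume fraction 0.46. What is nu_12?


nu_12 = nu_f*Vf + nu_m*(1-Vf) = 0.26*0.46 + 0.38*0.54 = 0.3248

0.3248


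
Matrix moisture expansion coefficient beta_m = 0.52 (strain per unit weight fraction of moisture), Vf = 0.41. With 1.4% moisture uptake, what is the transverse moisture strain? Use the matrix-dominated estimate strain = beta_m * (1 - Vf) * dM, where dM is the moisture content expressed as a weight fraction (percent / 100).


dM = 1.4/100 = 0.014
strain = beta_m * (1-Vf) * dM = 0.52 * 0.59 * 0.014 = 0.0042952

0.0042952


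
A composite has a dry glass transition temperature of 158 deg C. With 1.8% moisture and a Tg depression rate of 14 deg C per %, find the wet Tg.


Tg_wet = Tg_dry - k*moisture = 158 - 14*1.8 = 132.8 deg C

132.8 deg C


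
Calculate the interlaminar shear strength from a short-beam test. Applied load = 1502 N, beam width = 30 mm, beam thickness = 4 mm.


ILSS = 3F/(4bh) = 3*1502/(4*30*4) = 9.39 MPa

9.39 MPa


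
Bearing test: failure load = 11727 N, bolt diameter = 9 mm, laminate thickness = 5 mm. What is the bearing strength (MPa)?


sigma_br = F/(d*h) = 11727/(9*5) = 260.6 MPa

260.6 MPa


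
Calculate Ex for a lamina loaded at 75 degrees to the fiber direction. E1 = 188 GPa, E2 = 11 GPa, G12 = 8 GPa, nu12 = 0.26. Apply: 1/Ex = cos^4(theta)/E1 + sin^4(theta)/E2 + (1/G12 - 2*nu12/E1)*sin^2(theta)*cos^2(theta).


cos^4(75) = 0.004487, sin^4(75) = 0.870513, sin^2(75)*cos^2(75) = 0.0625
1/G12 - 2*nu12/E1 = 1/8 - 2*0.26/188 = 0.122234 GPa^-1
1/Ex = 0.004487/188 + 0.870513/11 + 0.122234*0.0625 = 0.086801 GPa^-1
Ex = 11.52 GPa

11.52 GPa


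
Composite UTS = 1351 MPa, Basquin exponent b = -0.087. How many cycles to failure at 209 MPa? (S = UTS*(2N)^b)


N = 0.5 * (S/UTS)^(1/b) = 0.5 * (209/1351)^(1/-0.087) = 1.0355e+09 cycles

1.0355e+09 cycles


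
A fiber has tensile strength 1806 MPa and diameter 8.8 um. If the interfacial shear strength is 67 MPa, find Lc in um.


Lc = sigma_f * d / (2 * tau_i) = 1806 * 8.8 / (2 * 67) = 118.6 um

118.6 um


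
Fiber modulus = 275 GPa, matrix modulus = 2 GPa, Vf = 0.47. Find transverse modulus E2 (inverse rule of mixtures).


1/E2 = Vf/Ef + (1-Vf)/Em = 0.47/275 + 0.53/2
E2 = 3.75 GPa

3.75 GPa


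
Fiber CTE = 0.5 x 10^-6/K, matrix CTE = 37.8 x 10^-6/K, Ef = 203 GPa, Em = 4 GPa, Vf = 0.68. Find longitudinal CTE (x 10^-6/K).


E1 = Ef*Vf + Em*(1-Vf) = 139.32
alpha_1 = (alpha_f*Ef*Vf + alpha_m*Em*(1-Vf))/E1 = 0.84 x 10^-6/K

0.84 x 10^-6/K


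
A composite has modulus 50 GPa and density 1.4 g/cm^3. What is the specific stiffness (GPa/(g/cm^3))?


Specific stiffness = E/rho = 50/1.4 = 35.7 GPa/(g/cm^3)

35.7 GPa/(g/cm^3)


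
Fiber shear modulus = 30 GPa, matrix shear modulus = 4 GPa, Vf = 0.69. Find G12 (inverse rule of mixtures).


1/G12 = Vf/Gf + (1-Vf)/Gm = 0.69/30 + 0.31/4
G12 = 9.95 GPa

9.95 GPa


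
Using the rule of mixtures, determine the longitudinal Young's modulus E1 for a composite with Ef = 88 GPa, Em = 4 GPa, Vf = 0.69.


E1 = Ef*Vf + Em*(1-Vf) = 88*0.69 + 4*0.31 = 61.96 GPa

61.96 GPa


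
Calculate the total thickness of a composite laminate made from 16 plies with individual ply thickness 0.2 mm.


h = n * t_ply = 16 * 0.2 = 3.2 mm

3.2 mm


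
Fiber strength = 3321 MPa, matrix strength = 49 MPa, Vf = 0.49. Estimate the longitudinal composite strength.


sigma_1 = sigma_f*Vf + sigma_m*(1-Vf) = 3321*0.49 + 49*0.51 = 1652.3 MPa

1652.3 MPa


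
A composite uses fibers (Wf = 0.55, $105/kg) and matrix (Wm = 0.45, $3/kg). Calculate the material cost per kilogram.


Cost = cost_f*Wf + cost_m*Wm = 105*0.55 + 3*0.45 = $59.1/kg

$59.1/kg


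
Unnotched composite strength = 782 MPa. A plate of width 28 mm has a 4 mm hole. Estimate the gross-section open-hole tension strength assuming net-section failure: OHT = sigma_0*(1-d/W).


OHT = sigma_0*(1-d/W) = 782*(1-4/28) = 670.3 MPa

670.3 MPa


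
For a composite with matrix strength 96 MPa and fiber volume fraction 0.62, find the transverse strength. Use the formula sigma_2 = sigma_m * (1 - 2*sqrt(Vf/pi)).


factor = 1 - 2*sqrt(0.62/pi) = 0.1115
sigma_2 = 96 * 0.1115 = 10.71 MPa

10.71 MPa


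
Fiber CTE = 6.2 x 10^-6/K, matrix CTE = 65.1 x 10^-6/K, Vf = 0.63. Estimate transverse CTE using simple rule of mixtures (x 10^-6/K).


alpha_2 = alpha_f*Vf + alpha_m*(1-Vf) = 6.2*0.63 + 65.1*0.37 = 28.0 x 10^-6/K

28.0 x 10^-6/K


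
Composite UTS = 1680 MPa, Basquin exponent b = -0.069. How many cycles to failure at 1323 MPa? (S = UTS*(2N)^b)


N = 0.5 * (S/UTS)^(1/b) = 0.5 * (1323/1680)^(1/-0.069) = 15.9436 cycles

15.9436 cycles


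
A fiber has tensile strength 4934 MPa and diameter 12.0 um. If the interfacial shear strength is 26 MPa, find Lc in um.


Lc = sigma_f * d / (2 * tau_i) = 4934 * 12.0 / (2 * 26) = 1138.6 um

1138.6 um


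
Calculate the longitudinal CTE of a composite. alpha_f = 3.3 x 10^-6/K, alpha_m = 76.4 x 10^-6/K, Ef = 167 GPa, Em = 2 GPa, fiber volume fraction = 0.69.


E1 = Ef*Vf + Em*(1-Vf) = 115.85
alpha_1 = (alpha_f*Ef*Vf + alpha_m*Em*(1-Vf))/E1 = 3.69 x 10^-6/K

3.69 x 10^-6/K


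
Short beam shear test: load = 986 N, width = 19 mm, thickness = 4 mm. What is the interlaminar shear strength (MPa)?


ILSS = 3F/(4bh) = 3*986/(4*19*4) = 9.73 MPa

9.73 MPa


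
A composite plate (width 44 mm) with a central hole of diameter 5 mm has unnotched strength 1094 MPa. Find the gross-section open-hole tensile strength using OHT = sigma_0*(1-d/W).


OHT = sigma_0*(1-d/W) = 1094*(1-5/44) = 969.7 MPa

969.7 MPa


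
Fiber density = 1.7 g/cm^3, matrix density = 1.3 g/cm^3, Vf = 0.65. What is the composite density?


rho_c = rho_f*Vf + rho_m*(1-Vf) = 1.7*0.65 + 1.3*0.35 = 1.56 g/cm^3

1.56 g/cm^3


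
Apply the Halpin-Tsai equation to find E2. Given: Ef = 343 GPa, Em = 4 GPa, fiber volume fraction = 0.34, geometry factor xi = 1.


eta = (Ef/Em - 1)/(Ef/Em + xi) = (85.75 - 1)/(85.75 + 1) = 0.9769
E2 = Em*(1+xi*eta*Vf)/(1-eta*Vf) = 7.98 GPa

7.98 GPa


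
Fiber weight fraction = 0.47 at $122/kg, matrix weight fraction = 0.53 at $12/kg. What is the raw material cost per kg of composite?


Cost = cost_f*Wf + cost_m*Wm = 122*0.47 + 12*0.53 = $63.7/kg

$63.7/kg


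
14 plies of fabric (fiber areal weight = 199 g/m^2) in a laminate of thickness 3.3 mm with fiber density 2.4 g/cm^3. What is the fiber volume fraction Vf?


Vf = n * FAW / (rho_f * h * 1000) = 14 * 199 / (2.4 * 3.3 * 1000) = 0.3518

0.3518


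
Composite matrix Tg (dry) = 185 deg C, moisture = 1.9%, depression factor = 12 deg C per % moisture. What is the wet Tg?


Tg_wet = Tg_dry - k*moisture = 185 - 12*1.9 = 162.2 deg C

162.2 deg C


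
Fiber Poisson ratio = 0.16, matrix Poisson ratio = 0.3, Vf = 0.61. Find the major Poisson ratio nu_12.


nu_12 = nu_f*Vf + nu_m*(1-Vf) = 0.16*0.61 + 0.3*0.39 = 0.2146

0.2146


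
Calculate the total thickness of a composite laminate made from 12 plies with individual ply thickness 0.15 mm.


h = n * t_ply = 12 * 0.15 = 1.8 mm

1.8 mm


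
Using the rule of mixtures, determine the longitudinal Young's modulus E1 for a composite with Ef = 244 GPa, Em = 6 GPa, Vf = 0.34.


E1 = Ef*Vf + Em*(1-Vf) = 244*0.34 + 6*0.66 = 86.92 GPa

86.92 GPa


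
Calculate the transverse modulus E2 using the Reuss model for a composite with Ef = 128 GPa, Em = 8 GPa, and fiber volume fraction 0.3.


1/E2 = Vf/Ef + (1-Vf)/Em = 0.3/128 + 0.7/8
E2 = 11.13 GPa

11.13 GPa


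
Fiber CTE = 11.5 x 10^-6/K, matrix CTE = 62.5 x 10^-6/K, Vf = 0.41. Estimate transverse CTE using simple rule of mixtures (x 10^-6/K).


alpha_2 = alpha_f*Vf + alpha_m*(1-Vf) = 11.5*0.41 + 62.5*0.59 = 41.6 x 10^-6/K

41.6 x 10^-6/K


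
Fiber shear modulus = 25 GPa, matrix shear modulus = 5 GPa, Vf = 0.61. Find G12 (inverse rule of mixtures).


1/G12 = Vf/Gf + (1-Vf)/Gm = 0.61/25 + 0.39/5
G12 = 9.77 GPa

9.77 GPa


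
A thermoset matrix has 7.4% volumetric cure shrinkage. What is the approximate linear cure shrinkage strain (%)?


Linear shrinkage ≈ vol_shrink/3 = 7.4/3 = 2.467%

2.467%


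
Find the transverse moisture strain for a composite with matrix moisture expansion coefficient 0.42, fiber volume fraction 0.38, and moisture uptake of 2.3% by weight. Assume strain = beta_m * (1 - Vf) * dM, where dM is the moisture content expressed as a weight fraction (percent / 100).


dM = 2.3/100 = 0.023
strain = beta_m * (1-Vf) * dM = 0.42 * 0.62 * 0.023 = 0.0059892

0.0059892


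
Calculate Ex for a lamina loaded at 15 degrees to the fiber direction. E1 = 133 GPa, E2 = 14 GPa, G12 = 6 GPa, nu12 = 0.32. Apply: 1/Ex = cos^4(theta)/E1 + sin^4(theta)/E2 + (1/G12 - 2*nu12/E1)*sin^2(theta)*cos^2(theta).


cos^4(15) = 0.870513, sin^4(15) = 0.004487, sin^2(15)*cos^2(15) = 0.0625
1/G12 - 2*nu12/E1 = 1/6 - 2*0.32/133 = 0.161855 GPa^-1
1/Ex = 0.870513/133 + 0.004487/14 + 0.161855*0.0625 = 0.0169816 GPa^-1
Ex = 58.89 GPa

58.89 GPa


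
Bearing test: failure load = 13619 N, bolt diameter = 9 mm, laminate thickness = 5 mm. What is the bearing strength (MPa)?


sigma_br = F/(d*h) = 13619/(9*5) = 302.6 MPa

302.6 MPa


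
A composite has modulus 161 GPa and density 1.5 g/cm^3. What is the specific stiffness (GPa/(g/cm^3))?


Specific stiffness = E/rho = 161/1.5 = 107.3 GPa/(g/cm^3)

107.3 GPa/(g/cm^3)


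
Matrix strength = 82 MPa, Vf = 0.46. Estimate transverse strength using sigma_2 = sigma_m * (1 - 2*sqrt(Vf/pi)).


factor = 1 - 2*sqrt(0.46/pi) = 0.2347
sigma_2 = 82 * 0.2347 = 19.25 MPa

19.25 MPa


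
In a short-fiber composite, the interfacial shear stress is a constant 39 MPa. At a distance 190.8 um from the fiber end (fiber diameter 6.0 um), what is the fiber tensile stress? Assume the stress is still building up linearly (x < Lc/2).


Force balance: sigma_f * (pi*d^2/4) = tau * (pi*d) * x  ->  sigma_f = 4 * tau * x / d
sigma_f = 4 * 39 * 190.8 / 6.0 = 4960.8 MPa

4960.8 MPa


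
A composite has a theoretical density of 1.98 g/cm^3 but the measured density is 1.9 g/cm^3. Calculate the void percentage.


Void% = (rho_theo - rho_actual)/rho_theo * 100 = (1.98 - 1.9)/1.98 * 100 = 4.04%

4.04%


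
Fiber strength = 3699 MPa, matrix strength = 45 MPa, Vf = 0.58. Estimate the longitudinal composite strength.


sigma_1 = sigma_f*Vf + sigma_m*(1-Vf) = 3699*0.58 + 45*0.42 = 2164.3 MPa

2164.3 MPa


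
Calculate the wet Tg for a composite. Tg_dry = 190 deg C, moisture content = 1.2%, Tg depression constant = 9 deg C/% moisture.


Tg_wet = Tg_dry - k*moisture = 190 - 9*1.2 = 179.2 deg C

179.2 deg C


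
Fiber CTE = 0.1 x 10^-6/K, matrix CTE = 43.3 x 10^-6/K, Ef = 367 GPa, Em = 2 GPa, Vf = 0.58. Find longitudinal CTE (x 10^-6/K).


E1 = Ef*Vf + Em*(1-Vf) = 213.7
alpha_1 = (alpha_f*Ef*Vf + alpha_m*Em*(1-Vf))/E1 = 0.27 x 10^-6/K

0.27 x 10^-6/K


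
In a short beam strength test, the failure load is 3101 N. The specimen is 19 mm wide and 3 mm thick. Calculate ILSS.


ILSS = 3F/(4bh) = 3*3101/(4*19*3) = 40.8 MPa

40.8 MPa


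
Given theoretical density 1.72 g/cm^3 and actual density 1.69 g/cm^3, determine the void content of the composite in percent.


Void% = (rho_theo - rho_actual)/rho_theo * 100 = (1.72 - 1.69)/1.72 * 100 = 1.74%

1.74%


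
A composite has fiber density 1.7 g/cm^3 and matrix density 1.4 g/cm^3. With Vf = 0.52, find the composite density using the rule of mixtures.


rho_c = rho_f*Vf + rho_m*(1-Vf) = 1.7*0.52 + 1.4*0.48 = 1.556 g/cm^3

1.556 g/cm^3


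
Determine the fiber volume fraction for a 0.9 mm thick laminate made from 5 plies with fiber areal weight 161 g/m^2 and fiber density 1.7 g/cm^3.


Vf = n * FAW / (rho_f * h * 1000) = 5 * 161 / (1.7 * 0.9 * 1000) = 0.5261

0.5261


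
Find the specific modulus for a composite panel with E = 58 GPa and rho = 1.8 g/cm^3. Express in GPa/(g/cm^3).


Specific stiffness = E/rho = 58/1.8 = 32.2 GPa/(g/cm^3)

32.2 GPa/(g/cm^3)


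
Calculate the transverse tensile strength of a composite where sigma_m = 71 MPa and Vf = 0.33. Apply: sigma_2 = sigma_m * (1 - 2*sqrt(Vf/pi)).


factor = 1 - 2*sqrt(0.33/pi) = 0.3518
sigma_2 = 71 * 0.3518 = 24.98 MPa

24.98 MPa


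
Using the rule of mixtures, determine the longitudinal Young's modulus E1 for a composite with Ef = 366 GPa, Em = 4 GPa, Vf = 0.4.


E1 = Ef*Vf + Em*(1-Vf) = 366*0.4 + 4*0.6 = 148.8 GPa

148.8 GPa


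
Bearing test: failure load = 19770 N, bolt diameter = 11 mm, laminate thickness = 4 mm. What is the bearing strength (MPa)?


sigma_br = F/(d*h) = 19770/(11*4) = 449.3 MPa

449.3 MPa


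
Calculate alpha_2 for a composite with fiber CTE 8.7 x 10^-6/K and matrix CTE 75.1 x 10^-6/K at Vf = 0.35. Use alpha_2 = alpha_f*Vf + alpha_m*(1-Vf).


alpha_2 = alpha_f*Vf + alpha_m*(1-Vf) = 8.7*0.35 + 75.1*0.65 = 51.9 x 10^-6/K

51.9 x 10^-6/K


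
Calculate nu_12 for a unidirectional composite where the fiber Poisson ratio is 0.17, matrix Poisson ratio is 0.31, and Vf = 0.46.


nu_12 = nu_f*Vf + nu_m*(1-Vf) = 0.17*0.46 + 0.31*0.54 = 0.2456

0.2456


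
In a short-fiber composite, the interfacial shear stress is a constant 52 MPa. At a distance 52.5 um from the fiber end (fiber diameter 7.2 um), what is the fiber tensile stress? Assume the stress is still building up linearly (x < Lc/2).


Force balance: sigma_f * (pi*d^2/4) = tau * (pi*d) * x  ->  sigma_f = 4 * tau * x / d
sigma_f = 4 * 52 * 52.5 / 7.2 = 1516.7 MPa

1516.7 MPa


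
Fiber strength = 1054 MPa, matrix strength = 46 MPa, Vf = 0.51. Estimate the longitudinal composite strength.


sigma_1 = sigma_f*Vf + sigma_m*(1-Vf) = 1054*0.51 + 46*0.49 = 560.1 MPa

560.1 MPa


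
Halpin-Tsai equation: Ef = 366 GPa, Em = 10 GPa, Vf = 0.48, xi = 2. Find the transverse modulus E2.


eta = (Ef/Em - 1)/(Ef/Em + xi) = (36.6 - 1)/(36.6 + 2) = 0.9223
E2 = Em*(1+xi*eta*Vf)/(1-eta*Vf) = 33.83 GPa

33.83 GPa


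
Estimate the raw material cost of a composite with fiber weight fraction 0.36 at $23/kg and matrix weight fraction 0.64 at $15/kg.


Cost = cost_f*Wf + cost_m*Wm = 23*0.36 + 15*0.64 = $17.88/kg

$17.88/kg


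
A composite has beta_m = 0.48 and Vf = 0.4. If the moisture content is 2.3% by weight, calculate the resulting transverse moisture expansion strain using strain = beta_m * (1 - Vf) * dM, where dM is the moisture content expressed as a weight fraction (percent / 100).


dM = 2.3/100 = 0.023
strain = beta_m * (1-Vf) * dM = 0.48 * 0.6 * 0.023 = 0.006624

0.006624


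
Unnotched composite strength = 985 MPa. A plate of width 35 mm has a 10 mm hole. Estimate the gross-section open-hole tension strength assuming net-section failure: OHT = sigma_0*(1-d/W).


OHT = sigma_0*(1-d/W) = 985*(1-10/35) = 703.6 MPa

703.6 MPa


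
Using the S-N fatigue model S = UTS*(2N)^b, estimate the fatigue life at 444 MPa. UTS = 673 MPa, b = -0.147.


N = 0.5 * (S/UTS)^(1/b) = 0.5 * (444/673)^(1/-0.147) = 8.4676 cycles

8.4676 cycles


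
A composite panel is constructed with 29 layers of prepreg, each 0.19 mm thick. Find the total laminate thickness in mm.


h = n * t_ply = 29 * 0.19 = 5.51 mm

5.51 mm


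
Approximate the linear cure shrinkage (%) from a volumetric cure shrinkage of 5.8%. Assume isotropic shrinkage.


Linear shrinkage ≈ vol_shrink/3 = 5.8/3 = 1.933%

1.933%


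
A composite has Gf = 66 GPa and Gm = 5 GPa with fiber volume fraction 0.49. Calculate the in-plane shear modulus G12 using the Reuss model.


1/G12 = Vf/Gf + (1-Vf)/Gm = 0.49/66 + 0.51/5
G12 = 9.14 GPa

9.14 GPa


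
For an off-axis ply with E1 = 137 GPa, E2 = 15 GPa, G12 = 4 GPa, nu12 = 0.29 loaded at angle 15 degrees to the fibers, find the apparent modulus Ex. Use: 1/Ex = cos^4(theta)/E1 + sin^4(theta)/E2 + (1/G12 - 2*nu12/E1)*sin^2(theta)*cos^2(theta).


cos^4(15) = 0.870513, sin^4(15) = 0.004487, sin^2(15)*cos^2(15) = 0.0625
1/G12 - 2*nu12/E1 = 1/4 - 2*0.29/137 = 0.245766 GPa^-1
1/Ex = 0.870513/137 + 0.004487/15 + 0.245766*0.0625 = 0.0220137 GPa^-1
Ex = 45.43 GPa

45.43 GPa


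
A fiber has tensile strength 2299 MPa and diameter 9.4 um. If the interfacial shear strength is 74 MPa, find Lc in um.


Lc = sigma_f * d / (2 * tau_i) = 2299 * 9.4 / (2 * 74) = 146.0 um

146.0 um


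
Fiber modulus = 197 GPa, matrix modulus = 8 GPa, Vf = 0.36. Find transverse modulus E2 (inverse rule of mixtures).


1/E2 = Vf/Ef + (1-Vf)/Em = 0.36/197 + 0.64/8
E2 = 12.22 GPa

12.22 GPa


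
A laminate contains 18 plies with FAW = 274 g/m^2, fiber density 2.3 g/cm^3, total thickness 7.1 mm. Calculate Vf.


Vf = n * FAW / (rho_f * h * 1000) = 18 * 274 / (2.3 * 7.1 * 1000) = 0.302

0.302


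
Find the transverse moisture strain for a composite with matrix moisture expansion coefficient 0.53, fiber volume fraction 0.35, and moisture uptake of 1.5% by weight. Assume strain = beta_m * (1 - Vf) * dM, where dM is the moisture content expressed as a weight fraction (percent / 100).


dM = 1.5/100 = 0.015
strain = beta_m * (1-Vf) * dM = 0.53 * 0.65 * 0.015 = 0.0051675

0.0051675


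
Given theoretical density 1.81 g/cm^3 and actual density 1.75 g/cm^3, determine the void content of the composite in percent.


Void% = (rho_theo - rho_actual)/rho_theo * 100 = (1.81 - 1.75)/1.81 * 100 = 3.31%

3.31%


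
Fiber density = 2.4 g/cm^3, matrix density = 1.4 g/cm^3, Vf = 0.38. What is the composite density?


rho_c = rho_f*Vf + rho_m*(1-Vf) = 2.4*0.38 + 1.4*0.62 = 1.78 g/cm^3

1.78 g/cm^3


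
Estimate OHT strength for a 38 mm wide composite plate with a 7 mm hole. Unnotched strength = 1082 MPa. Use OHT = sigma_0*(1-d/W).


OHT = sigma_0*(1-d/W) = 1082*(1-7/38) = 882.7 MPa

882.7 MPa


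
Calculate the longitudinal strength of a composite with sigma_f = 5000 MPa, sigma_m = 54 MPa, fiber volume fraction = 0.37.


sigma_1 = sigma_f*Vf + sigma_m*(1-Vf) = 5000*0.37 + 54*0.63 = 1884.0 MPa

1884.0 MPa


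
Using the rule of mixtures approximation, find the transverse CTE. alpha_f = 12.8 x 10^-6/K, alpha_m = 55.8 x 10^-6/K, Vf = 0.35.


alpha_2 = alpha_f*Vf + alpha_m*(1-Vf) = 12.8*0.35 + 55.8*0.65 = 40.8 x 10^-6/K

40.8 x 10^-6/K


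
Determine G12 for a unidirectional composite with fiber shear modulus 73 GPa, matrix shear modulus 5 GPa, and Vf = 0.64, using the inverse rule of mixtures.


1/G12 = Vf/Gf + (1-Vf)/Gm = 0.64/73 + 0.36/5
G12 = 12.38 GPa

12.38 GPa


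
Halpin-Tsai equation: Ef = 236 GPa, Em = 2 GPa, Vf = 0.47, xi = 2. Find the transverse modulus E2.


eta = (Ef/Em - 1)/(Ef/Em + xi) = (118.0 - 1)/(118.0 + 2) = 0.975
E2 = Em*(1+xi*eta*Vf)/(1-eta*Vf) = 7.08 GPa

7.08 GPa


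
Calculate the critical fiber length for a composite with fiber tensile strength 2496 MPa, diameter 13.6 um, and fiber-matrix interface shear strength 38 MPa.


Lc = sigma_f * d / (2 * tau_i) = 2496 * 13.6 / (2 * 38) = 446.7 um

446.7 um


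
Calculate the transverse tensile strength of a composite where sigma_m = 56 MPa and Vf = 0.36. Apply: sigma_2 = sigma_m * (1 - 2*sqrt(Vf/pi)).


factor = 1 - 2*sqrt(0.36/pi) = 0.323
sigma_2 = 56 * 0.323 = 18.09 MPa

18.09 MPa


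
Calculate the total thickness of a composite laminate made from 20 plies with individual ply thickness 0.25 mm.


h = n * t_ply = 20 * 0.25 = 5.0 mm

5.0 mm


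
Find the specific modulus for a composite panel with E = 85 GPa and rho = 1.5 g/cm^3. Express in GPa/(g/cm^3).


Specific stiffness = E/rho = 85/1.5 = 56.7 GPa/(g/cm^3)

56.7 GPa/(g/cm^3)


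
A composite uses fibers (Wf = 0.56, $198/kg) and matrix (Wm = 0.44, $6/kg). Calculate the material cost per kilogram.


Cost = cost_f*Wf + cost_m*Wm = 198*0.56 + 6*0.44 = $113.52/kg

$113.52/kg


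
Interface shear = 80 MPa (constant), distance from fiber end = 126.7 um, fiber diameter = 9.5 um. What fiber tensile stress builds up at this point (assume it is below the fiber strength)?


Force balance: sigma_f * (pi*d^2/4) = tau * (pi*d) * x  ->  sigma_f = 4 * tau * x / d
sigma_f = 4 * 80 * 126.7 / 9.5 = 4267.8 MPa

4267.8 MPa


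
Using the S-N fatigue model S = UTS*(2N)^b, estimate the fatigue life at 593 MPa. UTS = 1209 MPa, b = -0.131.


N = 0.5 * (S/UTS)^(1/b) = 0.5 * (593/1209)^(1/-0.131) = 114.9702 cycles

114.9702 cycles


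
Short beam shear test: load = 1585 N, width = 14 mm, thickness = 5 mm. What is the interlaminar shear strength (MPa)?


ILSS = 3F/(4bh) = 3*1585/(4*14*5) = 16.98 MPa

16.98 MPa


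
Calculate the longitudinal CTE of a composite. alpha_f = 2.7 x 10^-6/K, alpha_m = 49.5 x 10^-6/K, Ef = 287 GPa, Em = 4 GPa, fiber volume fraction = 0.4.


E1 = Ef*Vf + Em*(1-Vf) = 117.2
alpha_1 = (alpha_f*Ef*Vf + alpha_m*Em*(1-Vf))/E1 = 3.66 x 10^-6/K

3.66 x 10^-6/K


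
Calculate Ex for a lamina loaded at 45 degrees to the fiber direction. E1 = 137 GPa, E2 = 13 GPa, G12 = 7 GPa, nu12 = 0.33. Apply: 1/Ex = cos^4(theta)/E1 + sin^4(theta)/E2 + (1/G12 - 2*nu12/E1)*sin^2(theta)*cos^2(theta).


cos^4(45) = 0.25, sin^4(45) = 0.25, sin^2(45)*cos^2(45) = 0.25
1/G12 - 2*nu12/E1 = 1/7 - 2*0.33/137 = 0.13804 GPa^-1
1/Ex = 0.25/137 + 0.25/13 + 0.13804*0.25 = 0.0555655 GPa^-1
Ex = 18.0 GPa

18.0 GPa


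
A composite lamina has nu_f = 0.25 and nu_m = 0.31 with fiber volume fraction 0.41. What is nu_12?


nu_12 = nu_f*Vf + nu_m*(1-Vf) = 0.25*0.41 + 0.31*0.59 = 0.2854

0.2854


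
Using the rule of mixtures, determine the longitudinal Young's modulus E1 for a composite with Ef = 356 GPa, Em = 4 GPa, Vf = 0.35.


E1 = Ef*Vf + Em*(1-Vf) = 356*0.35 + 4*0.65 = 127.2 GPa

127.2 GPa


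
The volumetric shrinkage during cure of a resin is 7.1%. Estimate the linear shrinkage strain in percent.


Linear shrinkage ≈ vol_shrink/3 = 7.1/3 = 2.367%

2.367%


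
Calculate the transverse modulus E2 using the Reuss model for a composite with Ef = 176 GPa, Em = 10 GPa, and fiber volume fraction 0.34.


1/E2 = Vf/Ef + (1-Vf)/Em = 0.34/176 + 0.66/10
E2 = 14.72 GPa

14.72 GPa


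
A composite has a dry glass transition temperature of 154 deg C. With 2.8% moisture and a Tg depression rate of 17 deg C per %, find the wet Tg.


Tg_wet = Tg_dry - k*moisture = 154 - 17*2.8 = 106.4 deg C

106.4 deg C


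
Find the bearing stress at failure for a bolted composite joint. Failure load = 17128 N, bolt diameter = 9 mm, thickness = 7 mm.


sigma_br = F/(d*h) = 17128/(9*7) = 271.9 MPa

271.9 MPa


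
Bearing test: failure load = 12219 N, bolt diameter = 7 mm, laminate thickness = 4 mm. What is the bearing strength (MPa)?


sigma_br = F/(d*h) = 12219/(7*4) = 436.4 MPa

436.4 MPa
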